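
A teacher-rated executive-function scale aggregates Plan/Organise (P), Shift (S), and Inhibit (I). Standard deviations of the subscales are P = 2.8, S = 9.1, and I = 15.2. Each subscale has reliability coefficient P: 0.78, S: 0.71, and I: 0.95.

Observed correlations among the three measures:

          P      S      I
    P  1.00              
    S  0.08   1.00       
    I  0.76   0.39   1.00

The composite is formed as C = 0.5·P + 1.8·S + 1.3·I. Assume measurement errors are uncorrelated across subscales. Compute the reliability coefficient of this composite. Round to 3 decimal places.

Var(C) = 0.5²·2.8² + 1.8²·9.1² + 1.3²·15.2² + 2·[0.9·2.8·9.1·0.08 + 0.65·2.8·15.2·0.76 + 2.34·9.1·15.2·0.39] = 660.722 + 298.18 = 958.902.
With uncorrelated errors the cross-covariances are all true-score covariance, so they carry over unchanged; only the diagonal terms shrink to ρᵢσᵢ².
True-score variance = [0.5²·2.8²·0.78 + 1.8²·9.1²·0.71 + 1.3²·15.2²·0.95] + 298.18 = 562.96 + 298.18 = 861.14.
Reliability = 861.14 / 958.902 = 0.898.

0.898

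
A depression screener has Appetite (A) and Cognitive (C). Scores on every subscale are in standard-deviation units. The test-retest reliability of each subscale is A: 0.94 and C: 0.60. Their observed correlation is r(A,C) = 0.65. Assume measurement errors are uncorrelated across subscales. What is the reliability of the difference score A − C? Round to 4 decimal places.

0.3429

Var(A−C) = 1 + 1 − 2·0.65 = 2 − 1.3 = 0.7.
Because errors are independent across components, Cov(Tᵢ,Tⱼ) = Cov(Xᵢ,Xⱼ); the off-diagonal part of the true-score variance is the same as above.
True-score variance = [0.94 + 0.60] − 1.3 = 1.54 − 1.3 = 0.24.
Reliability = 0.24 / 0.7 = 0.3429.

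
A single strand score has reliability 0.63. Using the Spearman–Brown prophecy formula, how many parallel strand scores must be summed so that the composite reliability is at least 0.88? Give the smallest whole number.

k ≥ ρ*(1−ρ₁)/(ρ₁(1−ρ*)) = 0.88·0.37 / (0.63·0.12) = 4.307.
Smallest integer k = 5.

5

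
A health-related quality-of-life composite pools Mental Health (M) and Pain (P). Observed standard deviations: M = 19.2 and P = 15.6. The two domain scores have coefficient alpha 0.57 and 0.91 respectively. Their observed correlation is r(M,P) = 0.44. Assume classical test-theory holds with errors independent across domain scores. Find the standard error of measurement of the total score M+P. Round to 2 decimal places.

13.43

Var(total) = 612 + 263.578 = 875.578.
True-score variance = 431.582 + 263.578 = 695.16, so reliability = 0.7939.
Error variance = 875.578 − 695.16 = 180.418; SEM = √180.418 = 13.43.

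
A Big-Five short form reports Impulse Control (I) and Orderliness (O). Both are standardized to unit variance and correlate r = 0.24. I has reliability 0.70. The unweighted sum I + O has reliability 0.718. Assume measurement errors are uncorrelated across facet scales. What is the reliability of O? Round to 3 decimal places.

Var(I+O) = 2 + 2·0.24 = 2.480.
True-score variance = ρ_I + ρ_O + 2·0.24, so 0.718 = (0.70 + ρ_O + 0.48) / 2.480.
ρ_O = 0.718·2.480 − 0.70 − 0.48 = 0.601.

0.601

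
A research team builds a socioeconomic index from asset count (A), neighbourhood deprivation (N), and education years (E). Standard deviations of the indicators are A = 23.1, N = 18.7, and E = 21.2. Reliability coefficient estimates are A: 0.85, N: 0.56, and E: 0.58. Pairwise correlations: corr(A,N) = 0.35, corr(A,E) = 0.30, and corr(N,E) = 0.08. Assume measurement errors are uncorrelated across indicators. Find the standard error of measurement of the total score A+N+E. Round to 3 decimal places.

Var(total) = 1332.74 + 659.641 = 1992.38.
True-score variance = 910.07 + 659.641 = 1569.71, so reliability = 0.7879.
Error variance = 1992.38 − 1569.71 = 422.67; SEM = √422.67 = 20.559.

20.559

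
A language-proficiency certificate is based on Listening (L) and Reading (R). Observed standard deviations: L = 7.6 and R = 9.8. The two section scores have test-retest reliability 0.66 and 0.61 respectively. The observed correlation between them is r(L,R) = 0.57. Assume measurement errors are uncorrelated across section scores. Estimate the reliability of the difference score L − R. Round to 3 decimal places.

0.171

Var(L−R) = 7.6² + 9.8² − 2·7.6·9.8·0.57 = 153.8 − 84.9072 = 68.8928.
Under uncorrelated errors the observed covariances equal the true-score covariances, so only the own-variance terms attenuate.
True-score variance = [7.6²·0.66 + 9.8²·0.61] − 84.9072 = 96.706 − 84.9072 = 11.7988.
Reliability = 11.7988 / 68.8928 = 0.171.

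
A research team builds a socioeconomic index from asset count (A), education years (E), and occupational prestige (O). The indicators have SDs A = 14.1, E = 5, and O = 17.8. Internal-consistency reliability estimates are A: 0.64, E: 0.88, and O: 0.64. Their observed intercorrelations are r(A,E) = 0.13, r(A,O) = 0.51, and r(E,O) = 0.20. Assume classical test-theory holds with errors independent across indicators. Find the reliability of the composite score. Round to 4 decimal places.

0.7782

Var(A+E+O) = 14.1² + 5² + 17.8² + 2·[14.1·5·0.13 + 14.1·17.8·0.51 + 5·17.8·0.20] = 540.65 + 309.93 = 850.58.
With uncorrelated errors the cross-covariances are all true-score covariance, so they carry over unchanged; only the diagonal terms shrink to ρᵢσᵢ².
True-score variance = [14.1²·0.64 + 5²·0.88 + 17.8²·0.64] + 309.93 = 352.016 + 309.93 = 661.946.
Reliability = 661.946 / 850.58 = 0.7782.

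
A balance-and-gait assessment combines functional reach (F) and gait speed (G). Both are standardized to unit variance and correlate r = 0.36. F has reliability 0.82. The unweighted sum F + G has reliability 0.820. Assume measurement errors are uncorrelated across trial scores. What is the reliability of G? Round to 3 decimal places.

Var(F+G) = 2 + 2·0.36 = 2.720.
True-score variance = ρ_F + ρ_G + 2·0.36, so 0.820 = (0.82 + ρ_G + 0.72) / 2.720.
ρ_G = 0.820·2.720 − 0.82 − 0.72 = 0.690.

0.690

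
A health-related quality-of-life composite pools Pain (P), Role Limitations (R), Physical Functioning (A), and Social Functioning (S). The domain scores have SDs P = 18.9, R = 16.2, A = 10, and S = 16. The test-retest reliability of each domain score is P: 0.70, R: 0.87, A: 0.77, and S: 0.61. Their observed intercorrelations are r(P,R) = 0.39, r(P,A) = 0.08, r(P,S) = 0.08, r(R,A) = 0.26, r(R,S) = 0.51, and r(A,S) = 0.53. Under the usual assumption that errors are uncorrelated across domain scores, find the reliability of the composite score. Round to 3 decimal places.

Var(P+R+A+S) = 18.9² + 16.2² + 10² + 16² + 2·[18.9·16.2·0.39 + 18.9·10·0.08 + 18.9·16·0.08 + 16.2·10·0.26 + 16.2·16·0.51 + 10·16·0.53] = 975.65 + 835.668 = 1811.32.
Because errors are independent across components, Cov(Tᵢ,Tⱼ) = Cov(Xᵢ,Xⱼ); the off-diagonal part of the true-score variance is the same as above.
True-score variance = [18.9²·0.70 + 16.2²·0.87 + 10²·0.77 + 16²·0.61] + 835.668 = 711.53 + 835.668 = 1547.2.
Reliability = 1547.2 / 1811.32 = 0.854.

0.854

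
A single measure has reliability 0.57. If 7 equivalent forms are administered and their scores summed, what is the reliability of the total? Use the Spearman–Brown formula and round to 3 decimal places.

0.903

ρ_k = kρ / (1 + (k−1)ρ) = 7·0.57 / (1 + 6·0.57) = 3.990 / 4.420 = 0.903.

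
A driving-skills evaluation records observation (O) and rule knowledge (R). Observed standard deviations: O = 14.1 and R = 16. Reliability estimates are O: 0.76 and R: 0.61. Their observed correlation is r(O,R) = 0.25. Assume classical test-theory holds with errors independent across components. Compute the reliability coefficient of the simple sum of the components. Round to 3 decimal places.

Var(O+R) = 14.1² + 16² + 2·[14.1·16·0.25] = 454.81 + 112.8 = 567.61.
Under uncorrelated errors the observed covariances equal the true-score covariances, so only the own-variance terms attenuate.
True-score variance = [14.1²·0.76 + 16²·0.61] + 112.8 = 307.256 + 112.8 = 420.056.
Reliability = 420.056 / 567.61 = 0.740.

0.740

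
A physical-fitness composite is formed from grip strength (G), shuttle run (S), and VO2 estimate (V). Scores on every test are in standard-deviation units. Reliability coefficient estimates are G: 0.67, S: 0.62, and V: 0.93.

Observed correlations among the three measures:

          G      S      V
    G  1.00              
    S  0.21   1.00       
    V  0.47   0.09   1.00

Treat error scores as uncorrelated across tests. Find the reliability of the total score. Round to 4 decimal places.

0.8282

Var(G+S+V) = 3 + 2·[0.21 + 0.47 + 0.09] = 3 + 1.54 = 4.54.
Because errors are independent across components, Cov(Tᵢ,Tⱼ) = Cov(Xᵢ,Xⱼ); the off-diagonal part of the true-score variance is the same as above.
True-score variance = [0.67 + 0.62 + 0.93] + 1.54 = 2.22 + 1.54 = 3.76.
Reliability = 3.76 / 4.54 = 0.8282.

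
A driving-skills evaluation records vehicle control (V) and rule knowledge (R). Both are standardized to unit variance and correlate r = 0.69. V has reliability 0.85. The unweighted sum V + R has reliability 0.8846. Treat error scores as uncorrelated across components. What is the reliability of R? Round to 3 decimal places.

Var(V+R) = 2 + 2·0.69 = 3.380.
True-score variance = ρ_V + ρ_R + 2·0.69, so 0.8846 = (0.85 + ρ_R + 1.38) / 3.380.
ρ_R = 0.8846·3.380 − 0.85 − 1.38 = 0.760.

0.760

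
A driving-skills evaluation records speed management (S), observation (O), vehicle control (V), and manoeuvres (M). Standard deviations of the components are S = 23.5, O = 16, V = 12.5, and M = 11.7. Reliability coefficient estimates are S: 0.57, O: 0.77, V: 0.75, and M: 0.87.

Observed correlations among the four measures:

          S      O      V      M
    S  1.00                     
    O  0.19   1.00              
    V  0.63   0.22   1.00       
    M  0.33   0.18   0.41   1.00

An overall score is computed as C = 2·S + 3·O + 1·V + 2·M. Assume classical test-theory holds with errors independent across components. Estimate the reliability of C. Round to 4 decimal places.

0.8118

Var(C) = 2²·23.5² + 3²·16² + 12.5² + 2²·11.7² + 2·[6·23.5·16·0.19 + 2·23.5·12.5·0.63 + 4·23.5·11.7·0.33 + 3·16·12.5·0.22 + 6·16·11.7·0.18 + 2·12.5·11.7·0.41] = 5216.81 + 3231.6 = 8448.41.
With uncorrelated errors the cross-covariances are all true-score covariance, so they carry over unchanged; only the diagonal terms shrink to ρᵢσᵢ².
True-score variance = [2²·23.5²·0.57 + 3²·16²·0.77 + 12.5²·0.75 + 2²·11.7²·0.87] + 3231.6 = 3626.77 + 3231.6 = 6858.37.
Reliability = 6858.37 / 8448.41 = 0.8118.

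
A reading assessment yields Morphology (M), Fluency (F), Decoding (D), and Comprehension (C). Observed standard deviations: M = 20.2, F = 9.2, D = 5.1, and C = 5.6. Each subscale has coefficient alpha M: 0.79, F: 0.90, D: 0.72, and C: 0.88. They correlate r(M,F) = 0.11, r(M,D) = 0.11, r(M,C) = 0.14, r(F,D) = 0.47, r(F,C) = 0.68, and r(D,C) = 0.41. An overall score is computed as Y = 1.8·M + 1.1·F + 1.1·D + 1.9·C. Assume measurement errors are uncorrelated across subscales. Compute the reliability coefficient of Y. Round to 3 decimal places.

0.849

Var(Y) = 1.8²·20.2² + 1.1²·9.2² + 1.1²·5.1² + 1.9²·5.6² + 2·[1.98·20.2·9.2·0.11 + 1.98·20.2·5.1·0.11 + 3.42·20.2·5.6·0.14 + 1.21·9.2·5.1·0.47 + 2.09·9.2·5.6·0.68 + 2.09·5.1·5.6·0.41] = 1569.15 + 482.905 = 2052.05.
Under uncorrelated errors the observed covariances equal the true-score covariances, so only the own-variance terms attenuate.
True-score variance = [1.8²·20.2²·0.79 + 1.1²·9.2²·0.90 + 1.1²·5.1²·0.72 + 1.9²·5.6²·0.88] + 482.905 = 1258.88 + 482.905 = 1741.78.
Reliability = 1741.78 / 2052.05 = 0.849.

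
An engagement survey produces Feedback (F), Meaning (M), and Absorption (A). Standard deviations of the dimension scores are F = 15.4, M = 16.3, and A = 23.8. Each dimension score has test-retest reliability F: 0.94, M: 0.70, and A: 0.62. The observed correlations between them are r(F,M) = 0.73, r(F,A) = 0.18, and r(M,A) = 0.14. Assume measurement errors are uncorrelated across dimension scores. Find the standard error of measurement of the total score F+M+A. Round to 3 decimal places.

Var(total) = 1069.29 + 607.06 = 1676.35.
True-score variance = 760.106 + 607.06 = 1367.17, so reliability = 0.8156.
Error variance = 1676.35 − 1367.17 = 309.184; SEM = √309.184 = 17.584.

17.584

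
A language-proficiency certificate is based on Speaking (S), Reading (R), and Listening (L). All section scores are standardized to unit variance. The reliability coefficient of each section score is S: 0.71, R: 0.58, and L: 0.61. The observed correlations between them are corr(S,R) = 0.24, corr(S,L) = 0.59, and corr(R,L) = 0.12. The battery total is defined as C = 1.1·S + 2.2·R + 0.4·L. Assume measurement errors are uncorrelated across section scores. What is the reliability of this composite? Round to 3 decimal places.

0.698

Var(C) = 1.1² + 2.2² + 0.4² + 2·[2.42·0.24 + 0.44·0.59 + 0.88·0.12] = 6.21 + 1.892 = 8.102.
Under uncorrelated errors the observed covariances equal the true-score covariances, so only the own-variance terms attenuate.
True-score variance = [1.1²·0.71 + 2.2²·0.58 + 0.4²·0.61] + 1.892 = 3.7639 + 1.892 = 5.6559.
Reliability = 5.6559 / 8.102 = 0.698.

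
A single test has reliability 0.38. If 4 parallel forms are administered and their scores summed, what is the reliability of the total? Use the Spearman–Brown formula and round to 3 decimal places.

0.710

ρ_k = kρ / (1 + (k−1)ρ) = 4·0.38 / (1 + 3·0.38) = 1.520 / 2.140 = 0.710.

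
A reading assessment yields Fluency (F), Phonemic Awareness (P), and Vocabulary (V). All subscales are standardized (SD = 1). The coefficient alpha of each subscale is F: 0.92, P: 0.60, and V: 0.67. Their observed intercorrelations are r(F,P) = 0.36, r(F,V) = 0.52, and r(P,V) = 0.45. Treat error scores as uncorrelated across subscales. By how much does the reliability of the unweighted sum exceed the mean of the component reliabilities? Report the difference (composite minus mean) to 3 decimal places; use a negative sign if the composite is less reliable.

0.127

Var(sum) = 3 + 2.66 = 5.66; true-score variance = 2.19 + 2.66 = 4.85; composite reliability = 0.8569.
Mean component reliability = 0.7300.
Difference = 0.8569 − 0.7300 = 0.127.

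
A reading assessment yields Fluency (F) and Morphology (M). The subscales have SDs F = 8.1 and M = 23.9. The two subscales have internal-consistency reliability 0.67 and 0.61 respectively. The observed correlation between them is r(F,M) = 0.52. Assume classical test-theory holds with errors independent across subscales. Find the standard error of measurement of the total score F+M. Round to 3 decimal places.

Var(total) = 636.82 + 201.334 = 838.154.
True-score variance = 392.397 + 201.334 = 593.73, so reliability = 0.7084.
Error variance = 838.154 − 593.73 = 244.423; SEM = √244.423 = 15.634.

15.634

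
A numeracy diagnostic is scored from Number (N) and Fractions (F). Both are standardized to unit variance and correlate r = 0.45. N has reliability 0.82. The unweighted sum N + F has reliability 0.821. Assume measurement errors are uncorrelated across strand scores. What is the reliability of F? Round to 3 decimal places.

0.661

Var(N+F) = 2 + 2·0.45 = 2.900.
True-score variance = ρ_N + ρ_F + 2·0.45, so 0.821 = (0.82 + ρ_F + 0.90) / 2.900.
ρ_F = 0.821·2.900 − 0.82 − 0.90 = 0.661.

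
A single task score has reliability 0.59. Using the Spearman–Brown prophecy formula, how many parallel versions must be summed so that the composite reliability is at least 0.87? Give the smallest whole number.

k ≥ ρ*(1−ρ₁)/(ρ₁(1−ρ*)) = 0.87·0.41 / (0.59·0.13) = 4.651.
Smallest integer k = 5.

5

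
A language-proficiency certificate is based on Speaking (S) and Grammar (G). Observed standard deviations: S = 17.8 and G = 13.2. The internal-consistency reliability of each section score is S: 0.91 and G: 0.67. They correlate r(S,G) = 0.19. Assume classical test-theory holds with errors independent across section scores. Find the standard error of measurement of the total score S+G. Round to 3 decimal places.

9.274

Var(total) = 491.08 + 89.2848 = 580.365.
True-score variance = 405.065 + 89.2848 = 494.35, so reliability = 0.8518.
Error variance = 580.365 − 494.35 = 86.0148; SEM = √86.0148 = 9.274.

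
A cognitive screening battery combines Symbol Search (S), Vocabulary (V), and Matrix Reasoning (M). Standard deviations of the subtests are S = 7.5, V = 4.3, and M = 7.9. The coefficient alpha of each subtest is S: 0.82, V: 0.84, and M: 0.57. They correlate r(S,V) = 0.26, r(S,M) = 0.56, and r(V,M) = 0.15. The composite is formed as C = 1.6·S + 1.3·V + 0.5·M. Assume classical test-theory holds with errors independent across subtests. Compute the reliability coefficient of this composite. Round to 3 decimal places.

0.868

Var(C) = 1.6²·7.5² + 1.3²·4.3² + 0.5²·7.9² + 2·[2.08·7.5·4.3·0.26 + 0.8·7.5·7.9·0.56 + 0.65·4.3·7.9·0.15] = 190.851 + 94.5938 = 285.444.
With uncorrelated errors the cross-covariances are all true-score covariance, so they carry over unchanged; only the diagonal terms shrink to ρᵢσᵢ².
True-score variance = [1.6²·7.5²·0.82 + 1.3²·4.3²·0.84 + 0.5²·7.9²·0.57] + 94.5938 = 153.222 + 94.5938 = 247.816.
Reliability = 247.816 / 285.444 = 0.868.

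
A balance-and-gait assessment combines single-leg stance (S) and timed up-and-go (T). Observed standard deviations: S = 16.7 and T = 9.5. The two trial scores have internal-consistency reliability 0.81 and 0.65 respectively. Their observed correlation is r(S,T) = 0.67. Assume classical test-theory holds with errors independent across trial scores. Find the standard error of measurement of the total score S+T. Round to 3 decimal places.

9.197

Var(total) = 369.14 + 212.591 = 581.731.
True-score variance = 284.563 + 212.591 = 497.154, so reliability = 0.8546.
Error variance = 581.731 − 497.154 = 84.5766; SEM = √84.5766 = 9.197.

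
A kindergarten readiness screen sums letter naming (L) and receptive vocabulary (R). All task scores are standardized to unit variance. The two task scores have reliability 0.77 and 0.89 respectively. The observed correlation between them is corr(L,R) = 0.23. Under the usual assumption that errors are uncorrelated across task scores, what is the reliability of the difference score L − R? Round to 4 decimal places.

Var(L−R) = 1 + 1 − 2·0.23 = 2 − 0.46 = 1.54.
Under uncorrelated errors the observed covariances equal the true-score covariances, so only the own-variance terms attenuate.
True-score variance = [0.77 + 0.89] − 0.46 = 1.66 − 0.46 = 1.2.
Reliability = 1.2 / 1.54 = 0.7792.

0.7792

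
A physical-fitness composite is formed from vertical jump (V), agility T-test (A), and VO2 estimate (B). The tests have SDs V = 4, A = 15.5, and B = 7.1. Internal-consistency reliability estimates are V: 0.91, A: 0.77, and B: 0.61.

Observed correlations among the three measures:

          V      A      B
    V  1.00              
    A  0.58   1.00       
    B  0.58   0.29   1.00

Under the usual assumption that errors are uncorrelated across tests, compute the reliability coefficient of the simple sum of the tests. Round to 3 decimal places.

0.839

Var(V+A+B) = 4² + 15.5² + 7.1² + 2·[4·15.5·0.58 + 4·7.1·0.58 + 15.5·7.1·0.29] = 306.66 + 168.693 = 475.353.
With uncorrelated errors the cross-covariances are all true-score covariance, so they carry over unchanged; only the diagonal terms shrink to ρᵢσᵢ².
True-score variance = [4²·0.91 + 15.5²·0.77 + 7.1²·0.61] + 168.693 = 230.303 + 168.693 = 398.996.
Reliability = 398.996 / 475.353 = 0.839.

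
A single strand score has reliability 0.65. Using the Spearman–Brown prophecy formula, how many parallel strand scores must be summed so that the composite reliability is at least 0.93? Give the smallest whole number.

k ≥ ρ*(1−ρ₁)/(ρ₁(1−ρ*)) = 0.93·0.35 / (0.65·0.07) = 7.154.
Smallest integer k = 8.

8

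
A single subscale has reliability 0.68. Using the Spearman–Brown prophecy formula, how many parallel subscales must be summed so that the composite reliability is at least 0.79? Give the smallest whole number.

k ≥ ρ*(1−ρ₁)/(ρ₁(1−ρ*)) = 0.79·0.32 / (0.68·0.21) = 1.770.
Smallest integer k = 2.

2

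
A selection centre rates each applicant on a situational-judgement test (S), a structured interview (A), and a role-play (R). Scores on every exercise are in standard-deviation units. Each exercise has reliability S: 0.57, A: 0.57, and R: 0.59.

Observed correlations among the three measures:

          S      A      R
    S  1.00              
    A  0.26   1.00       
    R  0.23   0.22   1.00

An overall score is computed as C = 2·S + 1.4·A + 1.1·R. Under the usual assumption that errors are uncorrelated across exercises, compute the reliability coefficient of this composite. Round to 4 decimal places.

0.7035

Var(C) = 2² + 1.4² + 1.1² + 2·[2.8·0.26 + 2.2·0.23 + 1.54·0.22] = 7.17 + 3.1456 = 10.3156.
Under uncorrelated errors the observed covariances equal the true-score covariances, so only the own-variance terms attenuate.
True-score variance = [2²·0.57 + 1.4²·0.57 + 1.1²·0.59] + 3.1456 = 4.1111 + 3.1456 = 7.2567.
Reliability = 7.2567 / 10.3156 = 0.7035.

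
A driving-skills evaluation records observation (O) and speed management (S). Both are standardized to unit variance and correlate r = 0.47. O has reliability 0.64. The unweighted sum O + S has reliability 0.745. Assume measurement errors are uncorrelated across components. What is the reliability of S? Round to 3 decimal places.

Var(O+S) = 2 + 2·0.47 = 2.940.
True-score variance = ρ_O + ρ_S + 2·0.47, so 0.745 = (0.64 + ρ_S + 0.94) / 2.940.
ρ_S = 0.745·2.940 − 0.64 − 0.94 = 0.610.

0.610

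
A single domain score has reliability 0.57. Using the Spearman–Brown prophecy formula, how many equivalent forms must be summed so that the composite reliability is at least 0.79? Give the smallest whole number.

3

k ≥ ρ*(1−ρ₁)/(ρ₁(1−ρ*)) = 0.79·0.43 / (0.57·0.21) = 2.838.
Smallest integer k = 3.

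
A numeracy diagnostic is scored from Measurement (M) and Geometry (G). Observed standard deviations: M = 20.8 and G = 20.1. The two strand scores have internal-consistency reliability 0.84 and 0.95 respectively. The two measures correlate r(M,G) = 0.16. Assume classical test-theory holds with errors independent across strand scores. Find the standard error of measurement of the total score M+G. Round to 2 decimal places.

9.46

Var(total) = 836.65 + 133.786 = 970.436.
True-score variance = 747.227 + 133.786 = 881.013, so reliability = 0.9079.
Error variance = 970.436 − 881.013 = 89.4229; SEM = √89.4229 = 9.46.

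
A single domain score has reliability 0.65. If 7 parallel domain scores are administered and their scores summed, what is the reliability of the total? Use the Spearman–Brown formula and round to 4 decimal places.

ρ_k = kρ / (1 + (k−1)ρ) = 7·0.65 / (1 + 6·0.65) = 4.550 / 4.900 = 0.9286.

0.9286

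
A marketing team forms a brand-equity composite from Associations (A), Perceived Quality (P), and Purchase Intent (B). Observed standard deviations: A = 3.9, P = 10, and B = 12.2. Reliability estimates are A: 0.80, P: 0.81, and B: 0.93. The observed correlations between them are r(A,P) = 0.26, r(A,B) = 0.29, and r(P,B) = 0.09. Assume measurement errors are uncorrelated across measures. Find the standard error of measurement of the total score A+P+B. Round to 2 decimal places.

Var(total) = 264.05 + 69.8364 = 333.886.
True-score variance = 231.589 + 69.8364 = 301.426, so reliability = 0.9028.
Error variance = 333.886 − 301.426 = 32.4608; SEM = √32.4608 = 5.70.

5.70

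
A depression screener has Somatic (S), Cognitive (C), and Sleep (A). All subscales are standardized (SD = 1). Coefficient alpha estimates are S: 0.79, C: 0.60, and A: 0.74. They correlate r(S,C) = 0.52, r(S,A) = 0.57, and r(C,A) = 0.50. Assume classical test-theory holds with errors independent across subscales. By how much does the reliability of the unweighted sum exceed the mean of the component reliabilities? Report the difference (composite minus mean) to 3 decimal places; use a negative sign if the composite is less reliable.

0.149

Var(sum) = 3 + 3.18 = 6.18; true-score variance = 2.13 + 3.18 = 5.31; composite reliability = 0.8592.
Mean component reliability = 0.7100.
Difference = 0.8592 − 0.7100 = 0.149.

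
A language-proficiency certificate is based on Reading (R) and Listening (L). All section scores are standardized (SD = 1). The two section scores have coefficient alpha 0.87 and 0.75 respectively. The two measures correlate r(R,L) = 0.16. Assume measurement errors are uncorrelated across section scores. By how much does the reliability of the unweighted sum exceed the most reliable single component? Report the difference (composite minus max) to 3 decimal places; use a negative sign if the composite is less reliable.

-0.034

Var(sum) = 2 + 0.32 = 2.32; true-score variance = 1.62 + 0.32 = 1.94; composite reliability = 0.8362.
Max component reliability = 0.8700.
Difference = 0.8362 − 0.8700 = -0.034.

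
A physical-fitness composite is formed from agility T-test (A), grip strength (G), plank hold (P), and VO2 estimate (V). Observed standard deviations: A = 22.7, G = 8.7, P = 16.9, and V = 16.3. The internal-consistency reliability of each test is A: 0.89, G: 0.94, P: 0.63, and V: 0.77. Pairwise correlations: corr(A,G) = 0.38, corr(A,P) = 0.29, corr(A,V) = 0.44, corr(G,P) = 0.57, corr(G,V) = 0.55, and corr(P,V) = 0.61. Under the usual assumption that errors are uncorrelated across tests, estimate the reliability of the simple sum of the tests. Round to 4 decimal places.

Var(A+G+P+V) = 22.7² + 8.7² + 16.9² + 16.3² + 2·[22.7·8.7·0.38 + 22.7·16.9·0.29 + 22.7·16.3·0.44 + 8.7·16.9·0.57 + 8.7·16.3·0.55 + 16.9·16.3·0.61] = 1142.28 + 1357.89 = 2500.17.
With uncorrelated errors the cross-covariances are all true-score covariance, so they carry over unchanged; only the diagonal terms shrink to ρᵢσᵢ².
True-score variance = [22.7²·0.89 + 8.7²·0.94 + 16.9²·0.63 + 16.3²·0.77] + 1357.89 = 914.272 + 1357.89 = 2272.16.
Reliability = 2272.16 / 2500.17 = 0.9088.

0.9088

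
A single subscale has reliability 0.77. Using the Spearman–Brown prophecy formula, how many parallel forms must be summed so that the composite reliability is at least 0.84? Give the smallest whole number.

k ≥ ρ*(1−ρ₁)/(ρ₁(1−ρ*)) = 0.84·0.23 / (0.77·0.16) = 1.568.
Smallest integer k = 2.

2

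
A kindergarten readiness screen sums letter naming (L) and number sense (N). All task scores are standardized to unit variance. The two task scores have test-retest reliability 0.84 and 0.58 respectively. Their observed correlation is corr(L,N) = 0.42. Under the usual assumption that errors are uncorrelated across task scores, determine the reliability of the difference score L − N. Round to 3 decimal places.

0.500

Var(L−N) = 1 + 1 − 2·0.42 = 2 − 0.84 = 1.16.
With uncorrelated errors the cross-covariances are all true-score covariance, so they carry over unchanged; only the diagonal terms shrink to ρᵢσᵢ².
True-score variance = [0.84 + 0.58] − 0.84 = 1.42 − 0.84 = 0.58.
Reliability = 0.58 / 1.16 = 0.500.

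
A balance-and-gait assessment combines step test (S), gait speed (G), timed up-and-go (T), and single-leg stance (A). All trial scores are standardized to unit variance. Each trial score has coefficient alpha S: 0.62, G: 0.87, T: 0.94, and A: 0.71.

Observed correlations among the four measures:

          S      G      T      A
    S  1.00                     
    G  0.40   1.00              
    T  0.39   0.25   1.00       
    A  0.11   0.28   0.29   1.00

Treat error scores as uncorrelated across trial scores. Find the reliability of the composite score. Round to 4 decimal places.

0.8844

Var(S+G+T+A) = 4 + 2·[0.40 + 0.39 + 0.11 + 0.25 + 0.28 + 0.29] = 4 + 3.44 = 7.44.
Under uncorrelated errors the observed covariances equal the true-score covariances, so only the own-variance terms attenuate.
True-score variance = [0.62 + 0.87 + 0.94 + 0.71] + 3.44 = 3.14 + 3.44 = 6.58.
Reliability = 6.58 / 7.44 = 0.8844.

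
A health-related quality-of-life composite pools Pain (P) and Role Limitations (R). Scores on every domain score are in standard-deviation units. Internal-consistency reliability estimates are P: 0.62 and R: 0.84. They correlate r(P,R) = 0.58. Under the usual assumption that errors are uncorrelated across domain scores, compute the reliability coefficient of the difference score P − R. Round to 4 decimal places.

Var(P−R) = 1 + 1 − 2·0.58 = 2 − 1.16 = 0.84.
With uncorrelated errors the cross-covariances are all true-score covariance, so they carry over unchanged; only the diagonal terms shrink to ρᵢσᵢ².
True-score variance = [0.62 + 0.84] − 1.16 = 1.46 − 1.16 = 0.3.
Reliability = 0.3 / 0.84 = 0.3571.

0.3571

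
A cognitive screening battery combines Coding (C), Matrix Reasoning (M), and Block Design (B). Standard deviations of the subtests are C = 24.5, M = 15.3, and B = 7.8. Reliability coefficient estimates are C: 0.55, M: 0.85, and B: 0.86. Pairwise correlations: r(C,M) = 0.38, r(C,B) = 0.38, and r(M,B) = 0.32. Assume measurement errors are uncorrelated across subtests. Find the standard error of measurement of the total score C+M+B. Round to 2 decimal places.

Var(total) = 895.18 + 506.5 = 1401.68.
True-score variance = 581.436 + 506.5 = 1087.94, so reliability = 0.7762.
Error variance = 1401.68 − 1087.94 = 313.744; SEM = √313.744 = 17.71.

17.71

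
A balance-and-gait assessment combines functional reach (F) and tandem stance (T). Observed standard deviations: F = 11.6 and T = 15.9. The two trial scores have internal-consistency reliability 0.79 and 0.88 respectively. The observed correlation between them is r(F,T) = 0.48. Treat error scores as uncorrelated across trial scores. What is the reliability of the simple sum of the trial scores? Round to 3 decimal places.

Var(F+T) = 11.6² + 15.9² + 2·[11.6·15.9·0.48] = 387.37 + 177.062 = 564.432.
Under uncorrelated errors the observed covariances equal the true-score covariances, so only the own-variance terms attenuate.
True-score variance = [11.6²·0.79 + 15.9²·0.88] + 177.062 = 328.775 + 177.062 = 505.838.
Reliability = 505.838 / 564.432 = 0.896.

0.896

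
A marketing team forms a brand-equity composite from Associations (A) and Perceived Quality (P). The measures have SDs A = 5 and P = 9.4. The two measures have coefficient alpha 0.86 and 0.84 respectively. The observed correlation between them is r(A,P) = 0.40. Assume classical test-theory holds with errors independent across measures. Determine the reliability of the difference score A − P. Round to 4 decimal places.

0.7672

Var(A−P) = 5² + 9.4² − 2·5·9.4·0.40 = 113.36 − 37.6 = 75.76.
With uncorrelated errors the cross-covariances are all true-score covariance, so they carry over unchanged; only the diagonal terms shrink to ρᵢσᵢ².
True-score variance = [5²·0.86 + 9.4²·0.84] − 37.6 = 95.7224 − 37.6 = 58.1224.
Reliability = 58.1224 / 75.76 = 0.7672.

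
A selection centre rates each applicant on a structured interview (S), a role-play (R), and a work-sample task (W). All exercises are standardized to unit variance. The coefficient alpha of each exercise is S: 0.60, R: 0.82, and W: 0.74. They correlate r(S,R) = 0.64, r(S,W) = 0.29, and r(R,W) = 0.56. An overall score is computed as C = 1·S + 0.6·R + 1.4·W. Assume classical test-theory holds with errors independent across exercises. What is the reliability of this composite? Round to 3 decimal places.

0.833

Var(C) = 1 + 0.6² + 1.4² + 2·[0.6·0.64 + 1.4·0.29 + 0.84·0.56] = 3.32 + 2.5208 = 5.8408.
With uncorrelated errors the cross-covariances are all true-score covariance, so they carry over unchanged; only the diagonal terms shrink to ρᵢσᵢ².
True-score variance = [0.60 + 0.6²·0.82 + 1.4²·0.74] + 2.5208 = 2.3456 + 2.5208 = 4.8664.
Reliability = 4.8664 / 5.8408 = 0.833.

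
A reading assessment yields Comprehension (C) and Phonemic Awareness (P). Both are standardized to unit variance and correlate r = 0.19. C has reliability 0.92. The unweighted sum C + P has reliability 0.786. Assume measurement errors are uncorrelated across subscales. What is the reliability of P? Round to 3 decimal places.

0.571

Var(C+P) = 2 + 2·0.19 = 2.380.
True-score variance = ρ_C + ρ_P + 2·0.19, so 0.786 = (0.92 + ρ_P + 0.38) / 2.380.
ρ_P = 0.786·2.380 − 0.92 − 0.38 = 0.571.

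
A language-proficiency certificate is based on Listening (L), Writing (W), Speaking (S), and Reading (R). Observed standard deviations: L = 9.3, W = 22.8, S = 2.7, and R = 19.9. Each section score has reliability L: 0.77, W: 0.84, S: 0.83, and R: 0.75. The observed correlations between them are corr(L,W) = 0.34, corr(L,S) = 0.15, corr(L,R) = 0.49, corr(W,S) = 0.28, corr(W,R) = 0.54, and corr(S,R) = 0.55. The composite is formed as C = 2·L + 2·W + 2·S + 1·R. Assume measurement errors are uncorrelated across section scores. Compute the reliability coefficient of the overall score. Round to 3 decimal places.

0.898

Var(C) = 2²·9.3² + 2²·22.8² + 2²·2.7² + 19.9² + 2·[4·9.3·22.8·0.34 + 4·9.3·2.7·0.15 + 2·9.3·19.9·0.49 + 4·22.8·2.7·0.28 + 2·22.8·19.9·0.54 + 2·2.7·19.9·0.55] = 2850.49 + 2205.75 = 5056.24.
Because errors are independent across components, Cov(Tᵢ,Tⱼ) = Cov(Xᵢ,Xⱼ); the off-diagonal part of the true-score variance is the same as above.
True-score variance = [2²·9.3²·0.77 + 2²·22.8²·0.84 + 2²·2.7²·0.83 + 19.9²·0.75] + 2205.75 = 2334.26 + 2205.75 = 4540.02.
Reliability = 4540.02 / 5056.24 = 0.898.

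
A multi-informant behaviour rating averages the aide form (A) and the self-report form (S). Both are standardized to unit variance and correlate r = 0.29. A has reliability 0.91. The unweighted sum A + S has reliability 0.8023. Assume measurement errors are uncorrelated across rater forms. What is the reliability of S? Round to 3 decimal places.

0.580

Var(A+S) = 2 + 2·0.29 = 2.580.
True-score variance = ρ_A + ρ_S + 2·0.29, so 0.8023 = (0.91 + ρ_S + 0.58) / 2.580.
ρ_S = 0.8023·2.580 − 0.91 − 0.58 = 0.580.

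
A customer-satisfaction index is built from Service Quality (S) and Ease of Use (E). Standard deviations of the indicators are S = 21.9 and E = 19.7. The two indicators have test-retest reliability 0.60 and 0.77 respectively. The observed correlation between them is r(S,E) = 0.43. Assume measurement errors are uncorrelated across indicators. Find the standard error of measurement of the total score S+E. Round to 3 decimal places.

16.766

Var(total) = 867.7 + 371.03 = 1238.73.
True-score variance = 586.595 + 371.03 = 957.625, so reliability = 0.7731.
Error variance = 1238.73 − 957.625 = 281.105; SEM = √281.105 = 16.766.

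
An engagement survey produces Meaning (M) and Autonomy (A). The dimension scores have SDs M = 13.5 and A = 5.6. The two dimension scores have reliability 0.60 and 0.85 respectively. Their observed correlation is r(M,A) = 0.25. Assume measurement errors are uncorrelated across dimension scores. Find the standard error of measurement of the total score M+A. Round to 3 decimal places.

Var(total) = 213.61 + 37.8 = 251.41.
True-score variance = 136.006 + 37.8 = 173.806, so reliability = 0.6913.
Error variance = 251.41 − 173.806 = 77.604; SEM = √77.604 = 8.809.

8.809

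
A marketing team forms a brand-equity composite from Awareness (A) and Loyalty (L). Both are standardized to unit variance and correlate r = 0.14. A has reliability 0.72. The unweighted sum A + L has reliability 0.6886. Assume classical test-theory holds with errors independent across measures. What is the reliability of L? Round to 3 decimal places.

Var(A+L) = 2 + 2·0.14 = 2.280.
True-score variance = ρ_A + ρ_L + 2·0.14, so 0.6886 = (0.72 + ρ_L + 0.28) / 2.280.
ρ_L = 0.6886·2.280 − 0.72 − 0.28 = 0.570.

0.570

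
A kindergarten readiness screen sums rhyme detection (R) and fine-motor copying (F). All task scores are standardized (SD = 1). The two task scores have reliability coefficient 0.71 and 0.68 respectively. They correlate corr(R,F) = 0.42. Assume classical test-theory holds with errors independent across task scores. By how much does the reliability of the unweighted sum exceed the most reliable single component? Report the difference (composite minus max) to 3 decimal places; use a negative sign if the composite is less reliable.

0.075

Var(sum) = 2 + 0.84 = 2.84; true-score variance = 1.39 + 0.84 = 2.23; composite reliability = 0.7852.
Max component reliability = 0.7100.
Difference = 0.7852 − 0.7100 = 0.075.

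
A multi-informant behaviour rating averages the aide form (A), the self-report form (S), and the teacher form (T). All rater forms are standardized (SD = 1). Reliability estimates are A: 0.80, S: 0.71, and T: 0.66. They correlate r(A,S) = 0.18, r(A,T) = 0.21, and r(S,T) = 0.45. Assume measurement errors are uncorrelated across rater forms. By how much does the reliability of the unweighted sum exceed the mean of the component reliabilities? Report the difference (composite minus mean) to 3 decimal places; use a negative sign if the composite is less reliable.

Var(sum) = 3 + 1.68 = 4.68; true-score variance = 2.17 + 1.68 = 3.85; composite reliability = 0.8226.
Mean component reliability = 0.7233.
Difference = 0.8226 − 0.7233 = 0.099.

0.099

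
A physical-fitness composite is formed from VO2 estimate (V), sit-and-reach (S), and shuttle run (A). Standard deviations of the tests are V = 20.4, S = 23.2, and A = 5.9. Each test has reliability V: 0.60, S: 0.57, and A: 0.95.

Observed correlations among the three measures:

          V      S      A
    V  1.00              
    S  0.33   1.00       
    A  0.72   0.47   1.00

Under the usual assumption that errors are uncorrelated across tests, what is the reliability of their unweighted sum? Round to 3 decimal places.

0.751

Var(V+S+A) = 20.4² + 23.2² + 5.9² + 2·[20.4·23.2·0.33 + 20.4·5.9·0.72 + 23.2·5.9·0.47] = 989.21 + 614.35 = 1603.56.
Because errors are independent across components, Cov(Tᵢ,Tⱼ) = Cov(Xᵢ,Xⱼ); the off-diagonal part of the true-score variance is the same as above.
True-score variance = [20.4²·0.60 + 23.2²·0.57 + 5.9²·0.95] + 614.35 = 589.562 + 614.35 = 1203.91.
Reliability = 1203.91 / 1603.56 = 0.751.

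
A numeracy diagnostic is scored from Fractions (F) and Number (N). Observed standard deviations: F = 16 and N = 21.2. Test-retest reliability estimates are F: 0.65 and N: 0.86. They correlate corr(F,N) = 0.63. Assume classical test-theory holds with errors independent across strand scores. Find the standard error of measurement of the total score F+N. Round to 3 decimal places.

Var(total) = 705.44 + 427.392 = 1132.83.
True-score variance = 552.918 + 427.392 = 980.31, so reliability = 0.8654.
Error variance = 1132.83 − 980.31 = 152.522; SEM = √152.522 = 12.350.

12.350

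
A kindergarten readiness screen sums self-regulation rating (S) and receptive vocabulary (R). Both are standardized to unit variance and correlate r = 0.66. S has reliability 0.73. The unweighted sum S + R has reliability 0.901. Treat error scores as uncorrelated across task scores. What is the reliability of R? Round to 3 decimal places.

Var(S+R) = 2 + 2·0.66 = 3.320.
True-score variance = ρ_S + ρ_R + 2·0.66, so 0.901 = (0.73 + ρ_R + 1.32) / 3.320.
ρ_R = 0.901·3.320 − 0.73 − 1.32 = 0.941.

0.941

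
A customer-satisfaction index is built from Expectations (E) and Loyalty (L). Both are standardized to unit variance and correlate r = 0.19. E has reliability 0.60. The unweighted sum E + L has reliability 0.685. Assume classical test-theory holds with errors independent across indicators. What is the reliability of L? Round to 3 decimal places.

0.650

Var(E+L) = 2 + 2·0.19 = 2.380.
True-score variance = ρ_E + ρ_L + 2·0.19, so 0.685 = (0.60 + ρ_L + 0.38) / 2.380.
ρ_L = 0.685·2.380 − 0.60 − 0.38 = 0.650.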